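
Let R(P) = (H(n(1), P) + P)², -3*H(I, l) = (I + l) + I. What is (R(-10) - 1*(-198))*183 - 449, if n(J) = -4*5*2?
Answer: 108985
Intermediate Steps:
n(J) = -40 (n(J) = -20*2 = -40)
H(I, l) = -2*I/3 - l/3 (H(I, l) = -((I + l) + I)/3 = -(l + 2*I)/3 = -2*I/3 - l/3)
R(P) = (80/3 + 2*P/3)² (R(P) = ((-⅔*(-40) - P/3) + P)² = ((80/3 - P/3) + P)² = (80/3 + 2*P/3)²)
(R(-10) - 1*(-198))*183 - 449 = (4*(40 - 10)²/9 - 1*(-198))*183 - 449 = ((4/9)*30² + 198)*183 - 449 = ((4/9)*900 + 198)*183 - 449 = (400 + 198)*183 - 449 = 598*183 - 449 = 109434 - 449 = 108985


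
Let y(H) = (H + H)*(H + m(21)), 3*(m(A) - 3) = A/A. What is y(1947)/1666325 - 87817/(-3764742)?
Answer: 28738033726241/6273283713150 ≈ 4.5810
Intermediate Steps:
m(A) = 10/3 (m(A) = 3 + (A/A)/3 = 3 + (1/3)*1 = 3 + 1/3 = 10/3)
y(H) = 2*H*(10/3 + H) (y(H) = (H + H)*(H + 10/3) = (2*H)*(10/3 + H) = 2*H*(10/3 + H))
y(1947)/1666325 - 87817/(-3764742) = ((2/3)*1947*(10 + 3*1947))/1666325 - 87817/(-3764742) = ((2/3)*1947*(10 + 5841))*(1/1666325) - 87817*(-1/3764742) = ((2/3)*1947*5851)*(1/1666325) + 87817/3764742 = 7594598*(1/1666325) + 87817/3764742 = 7594598/1666325 + 87817/3764742 = 28738033726241/6273283713150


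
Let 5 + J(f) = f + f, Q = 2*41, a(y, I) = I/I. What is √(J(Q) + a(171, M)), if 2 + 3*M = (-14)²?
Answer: 4*√10 ≈ 12.649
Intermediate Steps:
M = 194/3 (M = -⅔ + (⅓)*(-14)² = -⅔ + (⅓)*196 = -⅔ + 196/3 = 194/3 ≈ 64.667)
a(y, I) = 1
Q = 82
J(f) = -5 + 2*f (J(f) = -5 + (f + f) = -5 + 2*f)
√(J(Q) + a(171, M)) = √((-5 + 2*82) + 1) = √((-5 + 164) + 1) = √(159 + 1) = √160 = 4*√10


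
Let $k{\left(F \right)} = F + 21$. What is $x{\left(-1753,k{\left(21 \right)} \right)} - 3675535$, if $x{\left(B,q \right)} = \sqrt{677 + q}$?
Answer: $-3675535 + \sqrt{719} \approx -3.6755 \cdot 10^{6}$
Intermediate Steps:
$k{\left(F \right)} = 21 + F$
$x{\left(-1753,k{\left(21 \right)} \right)} - 3675535 = \sqrt{677 + \left(21 + 21\right)} - 3675535 = \sqrt{677 + 42} - 3675535 = \sqrt{719} - 3675535 = -3675535 + \sqrt{719}$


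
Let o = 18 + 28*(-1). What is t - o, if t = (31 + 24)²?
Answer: 3035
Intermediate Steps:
o = -10 (o = 18 - 28 = -10)
t = 3025 (t = 55² = 3025)
t - o = 3025 - 1*(-10) = 3025 + 10 = 3035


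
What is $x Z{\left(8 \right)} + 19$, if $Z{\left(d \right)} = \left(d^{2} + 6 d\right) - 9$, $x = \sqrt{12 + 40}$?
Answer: $19 + 206 \sqrt{13} \approx 761.74$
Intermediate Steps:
$x = 2 \sqrt{13}$ ($x = \sqrt{52} = 2 \sqrt{13} \approx 7.2111$)
$Z{\left(d \right)} = -9 + d^{2} + 6 d$
$x Z{\left(8 \right)} + 19 = 2 \sqrt{13} \left(-9 + 8^{2} + 6 \cdot 8\right) + 19 = 2 \sqrt{13} \left(-9 + 64 + 48\right) + 19 = 2 \sqrt{13} \cdot 103 + 19 = 206 \sqrt{13} + 19 = 19 + 206 \sqrt{13}$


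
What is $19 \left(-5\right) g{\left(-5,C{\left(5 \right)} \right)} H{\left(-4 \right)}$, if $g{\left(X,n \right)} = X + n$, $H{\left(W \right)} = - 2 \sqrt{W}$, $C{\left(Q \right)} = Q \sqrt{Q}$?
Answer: $1900 i \left(-1 + \sqrt{5}\right) \approx 2348.5 i$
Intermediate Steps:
$C{\left(Q \right)} = Q^{\frac{3}{2}}$
$19 \left(-5\right) g{\left(-5,C{\left(5 \right)} \right)} H{\left(-4 \right)} = 19 \left(-5\right) \left(-5 + 5^{\frac{3}{2}}\right) \left(- 2 \sqrt{-4}\right) = - 95 \left(-5 + 5 \sqrt{5}\right) \left(- 2 \cdot 2 i\right) = - 95 \left(-5 + 5 \sqrt{5}\right) \left(- 4 i\right) = - 95 \left(- 4 i \left(-5 + 5 \sqrt{5}\right)\right) = 380 i \left(-5 + 5 \sqrt{5}\right)$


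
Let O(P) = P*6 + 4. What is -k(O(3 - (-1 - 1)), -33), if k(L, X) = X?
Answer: 33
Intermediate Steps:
O(P) = 4 + 6*P (O(P) = 6*P + 4 = 4 + 6*P)
-k(O(3 - (-1 - 1)), -33) = -1*(-33) = 33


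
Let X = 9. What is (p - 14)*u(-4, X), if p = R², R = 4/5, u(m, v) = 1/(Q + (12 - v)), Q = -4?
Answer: 334/25 ≈ 13.360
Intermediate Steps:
u(m, v) = 1/(8 - v) (u(m, v) = 1/(-4 + (12 - v)) = 1/(8 - v))
R = ⅘ (R = 4*(⅕) = ⅘ ≈ 0.80000)
p = 16/25 (p = (⅘)² = 16/25 ≈ 0.64000)
(p - 14)*u(-4, X) = (16/25 - 14)*(-1/(-8 + 9)) = -(-334)/(25*1) = -(-334)/25 = -334/25*(-1) = 334/25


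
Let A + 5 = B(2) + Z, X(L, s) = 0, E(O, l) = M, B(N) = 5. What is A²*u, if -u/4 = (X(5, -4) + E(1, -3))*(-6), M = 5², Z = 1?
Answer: 600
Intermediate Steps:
M = 25
E(O, l) = 25
A = 1 (A = -5 + (5 + 1) = -5 + 6 = 1)
u = 600 (u = -4*(0 + 25)*(-6) = -100*(-6) = -4*(-150) = 600)
A²*u = 1²*600 = 1*600 = 600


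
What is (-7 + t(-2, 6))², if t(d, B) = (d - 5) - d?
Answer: 144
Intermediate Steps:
t(d, B) = -5 (t(d, B) = (-5 + d) - d = -5)
(-7 + t(-2, 6))² = (-7 - 5)² = (-12)² = 144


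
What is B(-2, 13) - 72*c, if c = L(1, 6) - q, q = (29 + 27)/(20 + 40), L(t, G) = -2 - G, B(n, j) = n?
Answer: 3206/5 ≈ 641.20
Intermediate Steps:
q = 14/15 (q = 56/60 = 56*(1/60) = 14/15 ≈ 0.93333)
c = -134/15 (c = (-2 - 1*6) - 1*14/15 = (-2 - 6) - 14/15 = -8 - 14/15 = -134/15 ≈ -8.9333)
B(-2, 13) - 72*c = -2 - 72*(-134/15) = -2 + 3216/5 = 3206/5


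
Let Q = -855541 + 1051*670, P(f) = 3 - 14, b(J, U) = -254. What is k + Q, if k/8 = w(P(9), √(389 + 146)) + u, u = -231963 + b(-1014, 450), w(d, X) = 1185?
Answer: -1999627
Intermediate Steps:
P(f) = -11
Q = -151371 (Q = -855541 + 704170 = -151371)
u = -232217 (u = -231963 - 254 = -232217)
k = -1848256 (k = 8*(1185 - 232217) = 8*(-231032) = -1848256)
k + Q = -1848256 - 151371 = -1999627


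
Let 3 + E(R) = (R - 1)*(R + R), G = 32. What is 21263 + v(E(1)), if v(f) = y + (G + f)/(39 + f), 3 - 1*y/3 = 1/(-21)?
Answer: 5360783/252 ≈ 21273.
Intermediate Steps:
y = 64/7 (y = 9 - 3/(-21) = 9 - 3*(-1/21) = 9 + 1/7 = 64/7 ≈ 9.1429)
E(R) = -3 + 2*R*(-1 + R) (E(R) = -3 + (R - 1)*(R + R) = -3 + (-1 + R)*(2*R) = -3 + 2*R*(-1 + R))
v(f) = 64/7 + (32 + f)/(39 + f)
21263 + v(E(1)) = 21263 + (2720 + 71*(-3 - 2*1 + 2*1**2))/(7*(39 + (-3 - 2*1 + 2*1**2))) = 21263 + (2720 + 71*(-3 - 2 + 2*1))/(7*(39 + (-3 - 2 + 2*1))) = 21263 + (2720 + 71*(-3 - 2 + 2))/(7*(39 + (-3 - 2 + 2))) = 21263 + (2720 + 71*(-3))/(7*(39 - 3)) = 21263 + (1/7)*(2720 - 213)/36 = 21263 + (1/7)*(1/36)*2507 = 21263 + 2507/252 = 5360783/252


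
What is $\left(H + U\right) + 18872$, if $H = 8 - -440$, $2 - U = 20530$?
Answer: $-1208$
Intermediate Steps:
$U = -20528$ ($U = 2 - 20530 = -20528$)
$H = 448$ ($H = 8 + 440 = 448$)
$\left(H + U\right) + 18872 = \left(448 - 20528\right) + 18872 = -20080 + 18872 = -1208$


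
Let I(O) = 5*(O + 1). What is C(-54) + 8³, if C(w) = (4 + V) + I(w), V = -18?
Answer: 233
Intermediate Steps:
I(O) = 5 + 5*O (I(O) = 5*(1 + O) = 5 + 5*O)
C(w) = -9 + 5*w (C(w) = (4 - 18) + (5 + 5*w) = -14 + (5 + 5*w) = -9 + 5*w)
C(-54) + 8³ = (-9 + 5*(-54)) + 8³ = (-9 - 270) + 512 = -279 + 512 = 233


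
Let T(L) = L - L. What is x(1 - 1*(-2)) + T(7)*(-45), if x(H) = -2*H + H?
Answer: -3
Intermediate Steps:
x(H) = -H
T(L) = 0
x(1 - 1*(-2)) + T(7)*(-45) = -(1 - 1*(-2)) + 0*(-45) = -(1 + 2) + 0 = -1*3 + 0 = -3 + 0 = -3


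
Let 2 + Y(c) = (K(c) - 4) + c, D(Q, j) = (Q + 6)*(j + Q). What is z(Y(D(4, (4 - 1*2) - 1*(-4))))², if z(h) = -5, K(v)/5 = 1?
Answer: 25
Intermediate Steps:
K(v) = 5 (K(v) = 5*1 = 5)
D(Q, j) = (6 + Q)*(Q + j)
Y(c) = -1 + c (Y(c) = -2 + ((5 - 4) + c) = -2 + (1 + c) = -1 + c)
z(Y(D(4, (4 - 1*2) - 1*(-4))))² = (-5)² = 25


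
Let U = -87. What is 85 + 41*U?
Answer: -3482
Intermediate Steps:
85 + 41*U = 85 + 41*(-87) = 85 - 3567 = -3482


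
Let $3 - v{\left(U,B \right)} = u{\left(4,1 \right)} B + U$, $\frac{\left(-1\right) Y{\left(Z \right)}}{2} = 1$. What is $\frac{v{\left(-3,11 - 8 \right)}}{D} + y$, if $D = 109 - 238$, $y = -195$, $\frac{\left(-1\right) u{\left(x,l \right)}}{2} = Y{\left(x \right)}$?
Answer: $- \frac{8383}{43} \approx -194.95$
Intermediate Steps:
$Y{\left(Z \right)} = -2$ ($Y{\left(Z \right)} = \left(-2\right) 1 = -2$)
$u{\left(x,l \right)} = 4$ ($u{\left(x,l \right)} = \left(-2\right) \left(-2\right) = 4$)
$v{\left(U,B \right)} = 3 - U - 4 B$ ($v{\left(U,B \right)} = 3 - \left(4 B + U\right) = 3 - \left(U + 4 B\right) = 3 - U - 4 B$)
$D = -129$ ($D = 109 - 238 = -129$)
$\frac{v{\left(-3,11 - 8 \right)}}{D} + y = \frac{3 - -3 - 4 \left(11 - 8\right)}{-129} - 195 = \left(3 + 3 - 4 \left(11 - 8\right)\right) \left(- \frac{1}{129}\right) - 195 = \left(3 + 3 - 12\right) \left(- \frac{1}{129}\right) - 195 = \left(-6\right) \left(- \frac{1}{129}\right) - 195 = \frac{2}{43} - 195 = - \frac{8383}{43}$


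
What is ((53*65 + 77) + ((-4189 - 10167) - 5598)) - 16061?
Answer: -32493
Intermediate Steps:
((53*65 + 77) + ((-4189 - 10167) - 5598)) - 16061 = ((3445 + 77) + (-14356 - 5598)) - 16061 = (3522 - 19954) - 16061 = -16432 - 16061 = -32493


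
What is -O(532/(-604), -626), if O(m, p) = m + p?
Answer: 94659/151 ≈ 626.88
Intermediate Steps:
-O(532/(-604), -626) = -(532/(-604) - 626) = -(532*(-1/604) - 626) = -(-133/151 - 626) = -1*(-94659/151) = 94659/151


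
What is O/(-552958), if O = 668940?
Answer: -334470/276479 ≈ -1.2097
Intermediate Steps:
O/(-552958) = 668940/(-552958) = 668940*(-1/552958) = -334470/276479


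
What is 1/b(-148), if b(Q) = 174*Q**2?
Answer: 1/3811296 ≈ 2.6238e-7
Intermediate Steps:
1/b(-148) = 1/(174*(-148)**2) = 1/(174*21904) = 1/3811296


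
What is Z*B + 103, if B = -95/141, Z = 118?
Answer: 3313/141 ≈ 23.496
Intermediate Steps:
B = -95/141 (B = -95*1/141 = -95/141 ≈ -0.67376)
Z*B + 103 = 118*(-95/141) + 103 = -11210/141 + 103 = 3313/141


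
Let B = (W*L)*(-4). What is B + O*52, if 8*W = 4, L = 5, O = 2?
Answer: 94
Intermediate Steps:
W = ½ (W = (⅛)*4 = ½ ≈ 0.50000)
B = -10 (B = ((½)*5)*(-4) = (5/2)*(-4) = -10)
B + O*52 = -10 + 2*52 = -10 + 104 = 94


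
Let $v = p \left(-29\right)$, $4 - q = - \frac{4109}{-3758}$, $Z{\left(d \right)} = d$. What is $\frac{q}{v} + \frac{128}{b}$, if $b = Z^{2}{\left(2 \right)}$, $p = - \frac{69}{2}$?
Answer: $\frac{40109017}{1253293} \approx 32.003$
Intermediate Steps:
$q = \frac{10923}{3758}$ ($q = 4 - - \frac{4109}{-3758} = 4 - \left(-4109\right) \left(- \frac{1}{3758}\right) = 4 - \frac{4109}{3758} = \frac{10923}{3758} \approx 2.9066$)
$p = - \frac{69}{2}$ ($p = \left(-69\right) \frac{1}{2} = - \frac{69}{2} \approx -34.5$)
$b = 4$ ($b = 2^{2} = 4$)
$v = \frac{2001}{2}$ ($v = \left(- \frac{69}{2}\right) \left(-29\right) = \frac{2001}{2} \approx 1000.5$)
$\frac{q}{v} + \frac{128}{b} = \frac{10923}{3758 \cdot \frac{2001}{2}} + \frac{128}{4} = \frac{10923}{3758} \cdot \frac{2}{2001} + 128 \cdot \frac{1}{4} = \frac{3641}{1253293} + 32 = \frac{40109017}{1253293}$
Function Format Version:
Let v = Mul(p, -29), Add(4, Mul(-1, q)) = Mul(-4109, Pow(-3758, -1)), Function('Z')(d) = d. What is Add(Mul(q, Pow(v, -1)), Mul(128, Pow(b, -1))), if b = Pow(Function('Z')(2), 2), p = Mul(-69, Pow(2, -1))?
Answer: Rational(40109017, 1253293) ≈ 32.003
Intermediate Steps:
q = Rational(10923, 3758) (q = Add(4, Mul(-1, Mul(-4109, Pow(-3758, -1)))) = Add(4, Mul(-1, Mul(-4109, Rational(-1, 3758)))) = Add(4, Mul(-1, Rational(4109, 3758))) = Add(4, Rational(-4109, 3758)) = Rational(10923, 3758) ≈ 2.9066)
p = Rational(-69, 2) (p = Mul(-69, Rational(1, 2)) = Rational(-69, 2) ≈ -34.500)
b = 4 (b = Pow(2, 2) = 4)
v = Rational(2001, 2) (v = Mul(Rational(-69, 2), -29) = Rational(2001, 2) ≈ 1000.5)
Add(Mul(q, Pow(v, -1)), Mul(128, Pow(b, -1))) = Add(Mul(Rational(10923, 3758), Pow(Rational(2001, 2), -1)), Mul(128, Pow(4, -1))) = Add(Mul(Rational(10923, 3758), Rational(2, 2001)), Mul(128, Rational(1, 4))) = Add(Rational(3641, 1253293), 32) = Rational(40109017, 1253293)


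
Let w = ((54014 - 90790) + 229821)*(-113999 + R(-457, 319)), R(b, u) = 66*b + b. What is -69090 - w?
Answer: 27917712720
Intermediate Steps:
R(b, u) = 67*b
w = -27917781810 (w = ((54014 - 90790) + 229821)*(-113999 + 67*(-457)) = (-36776 + 229821)*(-113999 - 30619) = 193045*(-144618) = -27917781810)
-69090 - w = -69090 - 1*(-27917781810) = -69090 + 27917781810 = 27917712720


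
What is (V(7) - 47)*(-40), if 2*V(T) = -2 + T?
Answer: 1780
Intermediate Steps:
V(T) = -1 + T/2 (V(T) = (-2 + T)/2 = -1 + T/2)
(V(7) - 47)*(-40) = ((-1 + (1/2)*7) - 47)*(-40) = ((-1 + 7/2) - 47)*(-40) = (5/2 - 47)*(-40) = -89/2*(-40) = 1780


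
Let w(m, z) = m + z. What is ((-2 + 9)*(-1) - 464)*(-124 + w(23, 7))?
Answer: 44274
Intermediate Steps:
((-2 + 9)*(-1) - 464)*(-124 + w(23, 7)) = ((-2 + 9)*(-1) - 464)*(-124 + (23 + 7)) = (7*(-1) - 464)*(-124 + 30) = (-7 - 464)*(-94) = -471*(-94) = 44274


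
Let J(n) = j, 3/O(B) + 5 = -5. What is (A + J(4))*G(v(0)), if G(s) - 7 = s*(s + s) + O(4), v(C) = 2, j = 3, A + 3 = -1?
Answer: -147/10 ≈ -14.700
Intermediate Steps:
A = -4 (A = -3 - 1 = -4)
O(B) = -3/10 (O(B) = 3/(-5 - 5) = 3/(-10) = 3*(-⅒) = -3/10)
J(n) = 3
G(s) = 67/10 + 2*s² (G(s) = 7 + (s*(s + s) - 3/10) = 7 + (s*(2*s) - 3/10) = 7 + (2*s² - 3/10) = 7 + (-3/10 + 2*s²) = 67/10 + 2*s²)
(A + J(4))*G(v(0)) = (-4 + 3)*(67/10 + 2*2²) = -(67/10 + 2*4) = -(67/10 + 8) = -1*147/10 = -147/10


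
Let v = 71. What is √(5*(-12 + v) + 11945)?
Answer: 12*√85 ≈ 110.63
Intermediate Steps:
√(5*(-12 + v) + 11945) = √(5*(-12 + 71) + 11945) = √(5*59 + 11945) = √(295 + 11945) = √12240 = 12*√85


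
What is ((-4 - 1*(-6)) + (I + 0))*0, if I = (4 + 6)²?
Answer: 0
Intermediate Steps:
I = 100 (I = 10² = 100)
((-4 - 1*(-6)) + (I + 0))*0 = ((-4 - 1*(-6)) + (100 + 0))*0 = ((-4 + 6) + 100)*0 = (2 + 100)*0 = 102*0 = 0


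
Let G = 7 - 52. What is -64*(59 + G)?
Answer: -896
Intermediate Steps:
G = -45
-64*(59 + G) = -64*(59 - 45) = -64*14 = -896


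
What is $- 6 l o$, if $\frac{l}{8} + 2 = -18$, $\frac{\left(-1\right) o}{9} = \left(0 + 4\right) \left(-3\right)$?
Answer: $103680$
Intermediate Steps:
$o = 108$ ($o = - 9 \left(0 + 4\right) \left(-3\right) = - 9 \cdot 4 \left(-3\right) = \left(-9\right) \left(-12\right) = 108$)
$l = -160$ ($l = -16 + 8 \left(-18\right) = -16 - 144 = -160$)
$- 6 l o = \left(-6\right) \left(-160\right) 108 = 960 \cdot 108 = 103680$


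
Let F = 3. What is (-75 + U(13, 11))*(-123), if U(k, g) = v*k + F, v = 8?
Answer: -3936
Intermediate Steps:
U(k, g) = 3 + 8*k (U(k, g) = 8*k + 3 = 3 + 8*k)
(-75 + U(13, 11))*(-123) = (-75 + (3 + 8*13))*(-123) = (-75 + (3 + 104))*(-123) = (-75 + 107)*(-123) = 32*(-123) = -3936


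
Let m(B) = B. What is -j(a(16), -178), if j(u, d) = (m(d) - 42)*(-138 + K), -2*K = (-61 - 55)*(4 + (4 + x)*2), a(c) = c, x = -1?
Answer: 97240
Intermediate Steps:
K = 580 (K = -(-61 - 55)*(4 + (4 - 1)*2)/2 = -(-58)*(4 + 3*2) = -(-58)*(4 + 6) = -(-58)*10 = -1/2*(-1160) = 580)
j(u, d) = -18564 + 442*d (j(u, d) = (d - 42)*(-138 + 580) = (-42 + d)*442 = -18564 + 442*d)
-j(a(16), -178) = -(-18564 + 442*(-178)) = -(-18564 - 78676) = -1*(-97240) = 97240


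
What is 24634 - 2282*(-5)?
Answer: 36044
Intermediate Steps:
24634 - 2282*(-5) = 24634 + 11410 = 36044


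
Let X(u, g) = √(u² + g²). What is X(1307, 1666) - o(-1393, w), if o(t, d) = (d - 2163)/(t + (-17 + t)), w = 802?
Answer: -1361/2803 + 61*√1205 ≈ 2117.0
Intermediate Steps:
X(u, g) = √(g² + u²)
o(t, d) = (-2163 + d)/(-17 + 2*t)
X(1307, 1666) - o(-1393, w) = √(1666² + 1307²) - (-2163 + 802)/(-17 + 2*(-1393)) = √(2775556 + 1708249) - (-1361)/(-17 - 2786) = √4483805 - (-1361)/(-2803) = 61*√1205 - (-1)*(-1361)/2803 = 61*√1205 - 1*1361/2803 = 61*√1205 - 1361/2803 = -1361/2803 + 61*√1205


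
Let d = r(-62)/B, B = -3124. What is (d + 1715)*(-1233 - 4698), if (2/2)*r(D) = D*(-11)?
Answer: -1444192569/142 ≈ -1.0170e+7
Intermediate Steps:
r(D) = -11*D (r(D) = D*(-11) = -11*D)
d = -31/142 (d = -11*(-62)/(-3124) = 682*(-1/3124) = -31/142 ≈ -0.21831)
(d + 1715)*(-1233 - 4698) = (-31/142 + 1715)*(-1233 - 4698) = (243499/142)*(-5931) = -1444192569/142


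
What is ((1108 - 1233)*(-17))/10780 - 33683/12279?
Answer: -67401973/26473524 ≈ -2.5460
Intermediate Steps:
((1108 - 1233)*(-17))/10780 - 33683/12279 = -125*(-17)*(1/10780) - 33683*1/12279 = 2125*(1/10780) - 33683/12279 = 425/2156 - 33683/12279 = -67401973/26473524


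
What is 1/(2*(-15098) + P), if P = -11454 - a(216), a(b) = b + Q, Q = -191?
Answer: -1/41675 ≈ -2.3995e-5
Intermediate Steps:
a(b) = -191 + b (a(b) = b - 191 = -191 + b)
P = -11479 (P = -11454 - (-191 + 216) = -11454 - 1*25 = -11454 - 25 = -11479)
1/(2*(-15098) + P) = 1/(2*(-15098) - 11479) = 1/(-30196 - 11479) = 1/(-41675) = -1/41675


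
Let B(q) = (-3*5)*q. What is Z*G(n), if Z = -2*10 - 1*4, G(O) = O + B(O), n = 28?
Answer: 9408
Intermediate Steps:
B(q) = -15*q
G(O) = -14*O (G(O) = O - 15*O = -14*O)
Z = -24 (Z = -20 - 4 = -24)
Z*G(n) = -(-336)*28 = -24*(-392) = 9408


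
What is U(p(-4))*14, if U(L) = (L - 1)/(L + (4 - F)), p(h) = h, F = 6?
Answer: 35/3 ≈ 11.667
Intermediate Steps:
U(L) = (-1 + L)/(-2 + L) (U(L) = (L - 1)/(L + (4 - 1*6)) = (-1 + L)/(L + (4 - 6)) = (-1 + L)/(L - 2) = (-1 + L)/(-2 + L))
U(p(-4))*14 = ((-1 - 4)/(-2 - 4))*14 = (-5/(-6))*14 = -⅙*(-5)*14 = (⅚)*14 = 35/3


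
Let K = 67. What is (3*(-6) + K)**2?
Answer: 2401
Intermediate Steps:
(3*(-6) + K)**2 = (3*(-6) + 67)**2 = (-18 + 67)**2 = 49**2 = 2401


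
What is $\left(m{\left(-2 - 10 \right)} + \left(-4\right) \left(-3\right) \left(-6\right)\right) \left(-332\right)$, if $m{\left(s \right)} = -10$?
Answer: $27224$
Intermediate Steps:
$\left(m{\left(-2 - 10 \right)} + \left(-4\right) \left(-3\right) \left(-6\right)\right) \left(-332\right) = \left(-10 + \left(-4\right) \left(-3\right) \left(-6\right)\right) \left(-332\right) = \left(-10 + 12 \left(-6\right)\right) \left(-332\right) = \left(-10 - 72\right) \left(-332\right) = \left(-82\right) \left(-332\right) = 27224$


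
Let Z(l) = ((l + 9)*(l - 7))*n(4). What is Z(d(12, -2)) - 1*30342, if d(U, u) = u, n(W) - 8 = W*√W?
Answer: -31350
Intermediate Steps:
n(W) = 8 + W^(3/2) (n(W) = 8 + W*√W = 8 + W^(3/2))
Z(l) = 16*(-7 + l)*(9 + l) (Z(l) = ((l + 9)*(l - 7))*(8 + 4^(3/2)) = ((9 + l)*(-7 + l))*(8 + 8) = ((-7 + l)*(9 + l))*16 = 16*(-7 + l)*(9 + l))
Z(d(12, -2)) - 1*30342 = (-1008 + 16*(-2)² + 32*(-2)) - 1*30342 = (-1008 + 16*4 - 64) - 30342 = (-1008 + 64 - 64) - 30342 = -1008 - 30342 = -31350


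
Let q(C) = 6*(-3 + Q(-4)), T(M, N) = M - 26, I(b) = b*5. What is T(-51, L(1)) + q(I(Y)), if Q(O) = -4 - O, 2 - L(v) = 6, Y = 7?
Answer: -95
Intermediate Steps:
L(v) = -4 (L(v) = 2 - 1*6 = 2 - 6 = -4)
I(b) = 5*b
T(M, N) = -26 + M
q(C) = -18 (q(C) = 6*(-3 + (-4 - 1*(-4))) = 6*(-3 + (-4 + 4)) = 6*(-3 + 0) = 6*(-3) = -18)
T(-51, L(1)) + q(I(Y)) = (-26 - 51) - 18 = -77 - 18 = -95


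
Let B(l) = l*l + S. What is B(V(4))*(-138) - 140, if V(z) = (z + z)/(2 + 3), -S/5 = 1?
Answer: 4918/25 ≈ 196.72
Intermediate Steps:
S = -5 (S = -5*1 = -5)
V(z) = 2*z/5 (V(z) = (2*z)/5 = (2*z)*(⅕) = 2*z/5)
B(l) = -5 + l² (B(l) = l*l - 5 = l² - 5 = -5 + l²)
B(V(4))*(-138) - 140 = (-5 + ((⅖)*4)²)*(-138) - 140 = (-5 + (8/5)²)*(-138) - 140 = (-5 + 64/25)*(-138) - 140 = -61/25*(-138) - 140 = 8418/25 - 140 = 4918/25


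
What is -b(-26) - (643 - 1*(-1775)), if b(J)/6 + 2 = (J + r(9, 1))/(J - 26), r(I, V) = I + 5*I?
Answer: -31236/13 ≈ -2402.8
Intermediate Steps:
r(I, V) = 6*I
b(J) = -12 + 6*(54 + J)/(-26 + J) (b(J) = -12 + 6*((J + 6*9)/(J - 26)) = -12 + 6*((J + 54)/(-26 + J)) = -12 + 6*((54 + J)/(-26 + J)) = -12 + 6*(54 + J)/(-26 + J))
-b(-26) - (643 - 1*(-1775)) = -6*(106 - 1*(-26))/(-26 - 26) - (643 - 1*(-1775)) = -6*(106 + 26)/(-52) - (643 + 1775) = -6*(-1)*132/52 - 1*2418 = -1*(-198/13) - 2418 = 198/13 - 2418 = -31236/13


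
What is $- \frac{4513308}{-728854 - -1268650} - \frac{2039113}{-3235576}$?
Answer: $- \frac{1125203833705}{145545915208} \approx -7.7309$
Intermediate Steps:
$- \frac{4513308}{-728854 - -1268650} - \frac{2039113}{-3235576} = - \frac{4513308}{-728854 + 1268650} - - \frac{2039113}{3235576} = - \frac{4513308}{539796} + \frac{2039113}{3235576} = \left(-4513308\right) \frac{1}{539796} + \frac{2039113}{3235576} = - \frac{376109}{44983} + \frac{2039113}{3235576} = - \frac{1125203833705}{145545915208}$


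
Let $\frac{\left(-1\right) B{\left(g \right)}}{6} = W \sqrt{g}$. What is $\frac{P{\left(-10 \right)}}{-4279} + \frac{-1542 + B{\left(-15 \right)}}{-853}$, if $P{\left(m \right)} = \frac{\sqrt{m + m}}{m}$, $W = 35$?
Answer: $\frac{1542}{853} + \frac{i \sqrt{5}}{21395} + \frac{210 i \sqrt{15}}{853} \approx 1.8077 + 0.95359 i$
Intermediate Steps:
$P{\left(m \right)} = \frac{\sqrt{2}}{\sqrt{m}}$ ($P{\left(m \right)} = \frac{\sqrt{2 m}}{m} = \frac{\sqrt{2} \sqrt{m}}{m} = \frac{\sqrt{2}}{\sqrt{m}}$)
$B{\left(g \right)} = - 210 \sqrt{g}$ ($B{\left(g \right)} = - 6 \cdot 35 \sqrt{g} = - 210 \sqrt{g}$)
$\frac{P{\left(-10 \right)}}{-4279} + \frac{-1542 + B{\left(-15 \right)}}{-853} = \frac{\sqrt{2} \frac{1}{\sqrt{-10}}}{-4279} + \frac{-1542 - 210 \sqrt{-15}}{-853} = \sqrt{2} \left(- \frac{i \sqrt{10}}{10}\right) \left(- \frac{1}{4279}\right) + \left(-1542 - 210 i \sqrt{15}\right) \left(- \frac{1}{853}\right) = - \frac{i \sqrt{5}}{5} \left(- \frac{1}{4279}\right) + \left(-1542 - 210 i \sqrt{15}\right) \left(- \frac{1}{853}\right) = \frac{i \sqrt{5}}{21395} + \left(\frac{1542}{853} + \frac{210 i \sqrt{15}}{853}\right) = \frac{1542}{853} + \frac{i \sqrt{5}}{21395} + \frac{210 i \sqrt{15}}{853}$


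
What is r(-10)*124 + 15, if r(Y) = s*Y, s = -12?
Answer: 14895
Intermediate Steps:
r(Y) = -12*Y
r(-10)*124 + 15 = -12*(-10)*124 + 15 = 120*124 + 15 = 14880 + 15 = 14895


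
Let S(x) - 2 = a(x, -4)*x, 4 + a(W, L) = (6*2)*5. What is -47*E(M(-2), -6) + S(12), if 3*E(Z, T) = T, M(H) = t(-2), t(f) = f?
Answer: 768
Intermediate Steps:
M(H) = -2
E(Z, T) = T/3
a(W, L) = 56 (a(W, L) = -4 + (6*2)*5 = -4 + 12*5 = -4 + 60 = 56)
S(x) = 2 + 56*x
-47*E(M(-2), -6) + S(12) = -47*(-6)/3 + (2 + 56*12) = -47*(-2) + (2 + 672) = 94 + 674 = 768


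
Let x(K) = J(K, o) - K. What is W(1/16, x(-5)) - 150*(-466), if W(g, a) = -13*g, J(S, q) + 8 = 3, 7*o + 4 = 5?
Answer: 1118387/16 ≈ 69899.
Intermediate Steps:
o = 1/7 (o = -4/7 + (1/7)*5 = -4/7 + 5/7 = 1/7 ≈ 0.14286)
J(S, q) = -5 (J(S, q) = -8 + 3 = -5)
x(K) = -5 - K
W(1/16, x(-5)) - 150*(-466) = -13/16 - 150*(-466) = -13*1/16 + 69900 = -13/16 + 69900 = 1118387/16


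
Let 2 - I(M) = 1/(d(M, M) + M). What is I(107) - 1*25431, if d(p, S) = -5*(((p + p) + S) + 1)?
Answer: -38219786/1503 ≈ -25429.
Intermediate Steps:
d(p, S) = -5 - 10*p - 5*S (d(p, S) = -5*((2*p + S) + 1) = -5*((S + 2*p) + 1) = -5*(1 + S + 2*p) = -5 - 10*p - 5*S)
I(M) = 2 - 1/(-5 - 14*M) (I(M) = 2 - 1/((-5 - 10*M - 5*M) + M) = 2 - 1/((-5 - 15*M) + M) = 2 - 1/(-5 - 14*M))
I(107) - 1*25431 = (11 + 28*107)/(5 + 14*107) - 1*25431 = (11 + 2996)/(5 + 1498) - 25431 = 3007/1503 - 25431 = -38219786/1503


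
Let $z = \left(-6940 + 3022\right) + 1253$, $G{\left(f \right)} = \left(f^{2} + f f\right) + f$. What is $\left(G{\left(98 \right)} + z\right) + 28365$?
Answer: $45006$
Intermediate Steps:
$G{\left(f \right)} = f + 2 f^{2}$ ($G{\left(f \right)} = \left(f^{2} + f^{2}\right) + f = 2 f^{2} + f = f + 2 f^{2}$)
$z = -2665$ ($z = -3918 + 1253 = -2665$)
$\left(G{\left(98 \right)} + z\right) + 28365 = \left(98 \left(1 + 2 \cdot 98\right) - 2665\right) + 28365 = \left(98 \left(1 + 196\right) - 2665\right) + 28365 = \left(98 \cdot 197 - 2665\right) + 28365 = \left(19306 - 2665\right) + 28365 = 16641 + 28365 = 45006$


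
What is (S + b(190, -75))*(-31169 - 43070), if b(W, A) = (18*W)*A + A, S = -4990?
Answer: 19418324035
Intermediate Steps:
b(W, A) = A + 18*A*W (b(W, A) = 18*A*W + A = A + 18*A*W)
(S + b(190, -75))*(-31169 - 43070) = (-4990 - 75*(1 + 18*190))*(-31169 - 43070) = (-4990 - 75*(1 + 3420))*(-74239) = (-4990 - 75*3421)*(-74239) = (-4990 - 256575)*(-74239) = -261565*(-74239) = 19418324035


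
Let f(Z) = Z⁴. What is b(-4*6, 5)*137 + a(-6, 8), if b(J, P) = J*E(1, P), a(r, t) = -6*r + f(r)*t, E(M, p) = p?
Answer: -6036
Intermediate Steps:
a(r, t) = -6*r + t*r⁴ (a(r, t) = -6*r + r⁴*t = -6*r + t*r⁴)
b(J, P) = J*P
b(-4*6, 5)*137 + a(-6, 8) = (-4*6*5)*137 - 6*(-6 + 8*(-6)³) = -24*5*137 - 6*(-6 + 8*(-216)) = -120*137 - 6*(-6 - 1728) = -16440 - 6*(-1734) = -16440 + 10404 = -6036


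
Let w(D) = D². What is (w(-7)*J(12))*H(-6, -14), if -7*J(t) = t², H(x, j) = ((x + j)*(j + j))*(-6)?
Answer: 3386880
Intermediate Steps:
H(x, j) = -12*j*(j + x) (H(x, j) = ((j + x)*(2*j))*(-6) = (2*j*(j + x))*(-6) = -12*j*(j + x))
J(t) = -t²/7
(w(-7)*J(12))*H(-6, -14) = ((-7)²*(-⅐*12²))*(-12*(-14)*(-14 - 6)) = (49*(-⅐*144))*(-12*(-14)*(-20)) = (49*(-144/7))*(-3360) = -1008*(-3360) = 3386880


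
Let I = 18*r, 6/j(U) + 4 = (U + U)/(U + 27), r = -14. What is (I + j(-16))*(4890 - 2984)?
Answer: -9157377/19 ≈ -4.8197e+5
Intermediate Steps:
j(U) = 6/(-4 + 2*U/(27 + U)) (j(U) = 6/(-4 + (U + U)/(U + 27)) = 6/(-4 + (2*U)/(27 + U)) = 6/(-4 + 2*U/(27 + U)))
I = -252 (I = 18*(-14) = -252)
(I + j(-16))*(4890 - 2984) = (-252 + 3*(-27 - 1*(-16))/(54 - 16))*(4890 - 2984) = (-252 + 3*(-27 + 16)/38)*1906 = (-252 + 3*(1/38)*(-11))*1906 = (-252 - 33/38)*1906 = -9609/38*1906 = -9157377/19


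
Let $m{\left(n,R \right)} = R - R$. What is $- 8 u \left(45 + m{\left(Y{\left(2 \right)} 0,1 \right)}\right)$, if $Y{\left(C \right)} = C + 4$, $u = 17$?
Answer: $-6120$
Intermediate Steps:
$Y{\left(C \right)} = 4 + C$
$m{\left(n,R \right)} = 0$
$- 8 u \left(45 + m{\left(Y{\left(2 \right)} 0,1 \right)}\right) = - 8 \cdot 17 \left(45 + 0\right) = - 8 \cdot 17 \cdot 45 = \left(-8\right) 765 = -6120$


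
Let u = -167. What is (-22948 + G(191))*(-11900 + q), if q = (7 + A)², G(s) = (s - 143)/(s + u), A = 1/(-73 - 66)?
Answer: 5254063011736/19321 ≈ 2.7194e+8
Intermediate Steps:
A = -1/139 (A = 1/(-139) = -1/139 ≈ -0.0071942)
G(s) = (-143 + s)/(-167 + s) (G(s) = (s - 143)/(s - 167) = (-143 + s)/(-167 + s))
q = 944784/19321 (q = (7 - 1/139)² = (972/139)² = 944784/19321 ≈ 48.899)
(-22948 + G(191))*(-11900 + q) = (-22948 + (-143 + 191)/(-167 + 191))*(-11900 + 944784/19321) = (-22948 + 48/24)*(-228975116/19321) = (-22948 + (1/24)*48)*(-228975116/19321) = (-22948 + 2)*(-228975116/19321) = -22946*(-228975116/19321) = 5254063011736/19321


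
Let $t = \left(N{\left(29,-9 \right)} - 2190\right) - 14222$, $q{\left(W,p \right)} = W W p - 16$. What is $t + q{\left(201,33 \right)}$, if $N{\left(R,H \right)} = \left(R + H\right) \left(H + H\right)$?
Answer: $1316445$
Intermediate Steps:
$q{\left(W,p \right)} = -16 + p W^{2}$ ($q{\left(W,p \right)} = W^{2} p - 16 = p W^{2} - 16 = -16 + p W^{2}$)
$N{\left(R,H \right)} = 2 H \left(H + R\right)$ ($N{\left(R,H \right)} = \left(H + R\right) 2 H = 2 H \left(H + R\right)$)
$t = -16772$ ($t = \left(2 \left(-9\right) \left(-9 + 29\right) - 2190\right) - 14222 = \left(2 \left(-9\right) 20 - 2190\right) - 14222 = \left(-360 - 2190\right) - 14222 = -2550 - 14222 = -16772$)
$t + q{\left(201,33 \right)} = -16772 - \left(16 - 33 \cdot 201^{2}\right) = -16772 + \left(-16 + 33 \cdot 40401\right) = -16772 + \left(-16 + 1333233\right) = -16772 + 1333217 = 1316445$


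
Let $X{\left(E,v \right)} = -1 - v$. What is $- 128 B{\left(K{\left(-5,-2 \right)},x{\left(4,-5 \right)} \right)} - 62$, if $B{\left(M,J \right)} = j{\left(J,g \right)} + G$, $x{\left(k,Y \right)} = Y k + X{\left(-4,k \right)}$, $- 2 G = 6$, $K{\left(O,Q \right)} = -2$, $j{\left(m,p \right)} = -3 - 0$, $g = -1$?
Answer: $706$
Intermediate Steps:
$j{\left(m,p \right)} = -3$ ($j{\left(m,p \right)} = -3 + 0 = -3$)
$G = -3$ ($G = \left(- \frac{1}{2}\right) 6 = -3$)
$x{\left(k,Y \right)} = -1 - k + Y k$ ($x{\left(k,Y \right)} = Y k - \left(1 + k\right) = -1 - k + Y k$)
$B{\left(M,J \right)} = -6$ ($B{\left(M,J \right)} = -3 - 3 = -6$)
$- 128 B{\left(K{\left(-5,-2 \right)},x{\left(4,-5 \right)} \right)} - 62 = \left(-128\right) \left(-6\right) - 62 = 768 - 62 = 706$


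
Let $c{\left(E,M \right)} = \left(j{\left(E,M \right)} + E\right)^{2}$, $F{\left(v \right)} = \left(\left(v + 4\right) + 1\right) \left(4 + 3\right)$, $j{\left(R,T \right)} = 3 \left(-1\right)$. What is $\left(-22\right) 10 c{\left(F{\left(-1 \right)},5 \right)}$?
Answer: $-137500$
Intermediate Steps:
$j{\left(R,T \right)} = -3$
$F{\left(v \right)} = 35 + 7 v$ ($F{\left(v \right)} = \left(\left(4 + v\right) + 1\right) 7 = \left(5 + v\right) 7 = 35 + 7 v$)
$c{\left(E,M \right)} = \left(-3 + E\right)^{2}$
$\left(-22\right) 10 c{\left(F{\left(-1 \right)},5 \right)} = \left(-22\right) 10 \left(-3 + \left(35 + 7 \left(-1\right)\right)\right)^{2} = - 220 \left(-3 + \left(35 - 7\right)\right)^{2} = - 220 \left(-3 + 28\right)^{2} = - 220 \cdot 25^{2} = \left(-220\right) 625 = -137500$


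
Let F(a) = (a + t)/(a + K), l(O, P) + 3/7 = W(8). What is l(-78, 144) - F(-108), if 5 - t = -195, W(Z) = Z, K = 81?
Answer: 2075/189 ≈ 10.979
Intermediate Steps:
l(O, P) = 53/7 (l(O, P) = -3/7 + 8 = 53/7)
t = 200 (t = 5 - 1*(-195) = 5 + 195 = 200)
F(a) = (200 + a)/(81 + a) (F(a) = (a + 200)/(a + 81) = (200 + a)/(81 + a))
l(-78, 144) - F(-108) = 53/7 - (200 - 108)/(81 - 108) = 53/7 - 92/(-27) = 53/7 - (-1)*92/27 = 53/7 - 1*(-92/27) = 53/7 + 92/27 = 2075/189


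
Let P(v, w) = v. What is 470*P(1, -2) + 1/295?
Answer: 138651/295 ≈ 470.00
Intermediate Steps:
470*P(1, -2) + 1/295 = 470*1 + 1/295 = 470 + 1/295 = 138651/295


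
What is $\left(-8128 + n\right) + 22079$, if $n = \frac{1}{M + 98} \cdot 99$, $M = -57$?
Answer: $\frac{572090}{41} \approx 13953.0$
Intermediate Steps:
$n = \frac{99}{41}$ ($n = \frac{1}{-57 + 98} \cdot 99 = \frac{1}{41} \cdot 99 = \frac{99}{41} \approx 2.4146$)
$\left(-8128 + n\right) + 22079 = \left(-8128 + \frac{99}{41}\right) + 22079 = - \frac{333149}{41} + 22079 = \frac{572090}{41}$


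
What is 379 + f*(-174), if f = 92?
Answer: -15629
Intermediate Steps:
379 + f*(-174) = 379 + 92*(-174) = 379 - 16008 = -15629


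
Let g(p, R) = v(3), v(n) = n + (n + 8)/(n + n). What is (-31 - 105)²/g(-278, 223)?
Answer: 110976/29 ≈ 3826.8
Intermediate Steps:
v(n) = n + (8 + n)/(2*n) (v(n) = n + (8 + n)/((2*n)) = n + (8 + n)*(1/(2*n)) = n + (8 + n)/(2*n))
g(p, R) = 29/6 (g(p, R) = ½ + 3 + 4/3 = 29/6)
(-31 - 105)²/g(-278, 223) = (-31 - 105)²/(29/6) = (-136)²*(6/29) = 18496*(6/29) = 110976/29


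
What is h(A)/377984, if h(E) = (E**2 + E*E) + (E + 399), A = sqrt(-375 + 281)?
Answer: 211/377984 + I*sqrt(94)/377984 ≈ 0.00055822 + 2.565e-5*I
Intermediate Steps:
A = I*sqrt(94) (A = sqrt(-94) = I*sqrt(94) ≈ 9.6954*I)
h(E) = 399 + E + 2*E**2 (h(E) = (E**2 + E**2) + (399 + E) = 2*E**2 + (399 + E) = 399 + E + 2*E**2)
h(A)/377984 = (399 + I*sqrt(94) + 2*(I*sqrt(94))**2)/377984 = (399 + I*sqrt(94) + 2*(-94))*(1/377984) = (399 + I*sqrt(94) - 188)*(1/377984) = (211 + I*sqrt(94))*(1/377984) = 211/377984 + I*sqrt(94)/377984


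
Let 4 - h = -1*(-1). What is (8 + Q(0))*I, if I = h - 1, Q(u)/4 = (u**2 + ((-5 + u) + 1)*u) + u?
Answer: 16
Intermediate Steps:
Q(u) = 4*u + 4*u**2 + 4*u*(-4 + u) (Q(u) = 4*((u**2 + ((-5 + u) + 1)*u) + u) = 4*((u**2 + (-4 + u)*u) + u) = 4*((u**2 + u*(-4 + u)) + u) = 4*(u + u**2 + u*(-4 + u)) = 4*u + 4*u**2 + 4*u*(-4 + u))
h = 3 (h = 4 - (-1)*(-1) = 4 - 1*1 = 4 - 1 = 3)
I = 2 (I = 3 - 1 = 2)
(8 + Q(0))*I = (8 + 4*0*(-3 + 2*0))*2 = (8 + 4*0*(-3 + 0))*2 = (8 + 4*0*(-3))*2 = (8 + 0)*2 = 8*2 = 16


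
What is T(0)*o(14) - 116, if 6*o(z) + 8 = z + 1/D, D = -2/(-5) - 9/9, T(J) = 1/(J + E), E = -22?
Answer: -45949/396 ≈ -116.03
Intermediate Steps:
T(J) = 1/(-22 + J) (T(J) = 1/(J - 22) = 1/(-22 + J))
D = -3/5 (D = -2*(-1/5) - 9*1/9 = 2/5 - 1 = -3/5 ≈ -0.60000)
o(z) = -29/18 + z/6 (o(z) = -4/3 + (z + 1/(-3/5))/6 = -4/3 + (z - 5/3)/6 = -4/3 + (-5/3 + z)/6 = -4/3 + (-5/18 + z/6) = -29/18 + z/6)
T(0)*o(14) - 116 = (-29/18 + (1/6)*14)/(-22 + 0) - 116 = (-29/18 + 7/3)/(-22) - 116 = -1/22*13/18 - 116 = -13/396 - 116 = -45949/396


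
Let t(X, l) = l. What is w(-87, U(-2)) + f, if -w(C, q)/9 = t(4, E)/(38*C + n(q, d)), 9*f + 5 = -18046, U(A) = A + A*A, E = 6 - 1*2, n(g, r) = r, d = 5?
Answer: -19862009/9903 ≈ -2005.7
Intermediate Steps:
E = 4 (E = 6 - 2 = 4)
U(A) = A + A²
f = -6017/3 (f = -5/9 + (⅑)*(-18046) = -5/9 - 18046/9 = -6017/3 ≈ -2005.7)
w(C, q) = -36/(5 + 38*C) (w(C, q) = -36/(38*C + 5) = -36/(5 + 38*C))
w(-87, U(-2)) + f = -36/(5 + 38*(-87)) - 6017/3 = -36/(5 - 3306) - 6017/3 = -36/(-3301) - 6017/3 = -36*(-1/3301) - 6017/3 = 36/3301 - 6017/3 = -19862009/9903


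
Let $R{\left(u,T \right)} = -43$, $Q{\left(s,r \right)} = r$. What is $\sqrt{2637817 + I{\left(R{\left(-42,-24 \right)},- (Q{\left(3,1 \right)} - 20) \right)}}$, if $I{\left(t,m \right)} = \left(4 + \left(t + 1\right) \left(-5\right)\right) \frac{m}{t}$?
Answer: $\frac{\sqrt{4877148795}}{43} \approx 1624.1$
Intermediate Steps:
$I{\left(t,m \right)} = \frac{m \left(-1 - 5 t\right)}{t}$ ($I{\left(t,m \right)} = \left(4 + \left(1 + t\right) \left(-5\right)\right) \frac{m}{t} = \left(4 - \left(5 + 5 t\right)\right) \frac{m}{t} = \left(-1 - 5 t\right) \frac{m}{t} = \frac{m \left(-1 - 5 t\right)}{t}$)
$\sqrt{2637817 + I{\left(R{\left(-42,-24 \right)},- (Q{\left(3,1 \right)} - 20) \right)}} = \sqrt{2637817 - \left(\frac{\left(-1\right) \left(1 - 20\right)}{-43} + 5 \left(-1\right) \left(1 - 20\right)\right)} = \sqrt{2637817 - \left(\left(-1\right) \left(-19\right) \left(- \frac{1}{43}\right) + 5 \left(-1\right) \left(-19\right)\right)} = \sqrt{2637817 - \left(95 + 19 \left(- \frac{1}{43}\right)\right)} = \sqrt{2637817 + \left(-95 + \frac{19}{43}\right)} = \sqrt{2637817 - \frac{4066}{43}} = \sqrt{\frac{113422065}{43}} = \frac{\sqrt{4877148795}}{43}$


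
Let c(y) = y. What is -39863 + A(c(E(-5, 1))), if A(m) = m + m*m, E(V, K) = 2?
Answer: -39857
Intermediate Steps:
A(m) = m + m²
-39863 + A(c(E(-5, 1))) = -39863 + 2*(1 + 2) = -39863 + 2*3 = -39863 + 6 = -39857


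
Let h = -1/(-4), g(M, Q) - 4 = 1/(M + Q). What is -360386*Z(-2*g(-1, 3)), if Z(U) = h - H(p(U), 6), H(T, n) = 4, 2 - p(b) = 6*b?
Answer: 2702895/2 ≈ 1.3514e+6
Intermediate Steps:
g(M, Q) = 4 + 1/(M + Q)
p(b) = 2 - 6*b
h = 1/4 (h = -1*(-1/4) = 1/4 ≈ 0.25000)
Z(U) = -15/4 (Z(U) = 1/4 - 1*4 = 1/4 - 4 = -15/4)
-360386*Z(-2*g(-1, 3)) = -360386*(-15/4) = 2702895/2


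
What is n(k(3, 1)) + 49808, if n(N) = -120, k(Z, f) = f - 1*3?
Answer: 49688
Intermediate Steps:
k(Z, f) = -3 + f (k(Z, f) = f - 3 = -3 + f)
n(k(3, 1)) + 49808 = -120 + 49808 = 49688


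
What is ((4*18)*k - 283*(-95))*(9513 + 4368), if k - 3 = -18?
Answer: 358199205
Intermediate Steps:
k = -15 (k = 3 - 18 = -15)
((4*18)*k - 283*(-95))*(9513 + 4368) = ((4*18)*(-15) - 283*(-95))*(9513 + 4368) = (72*(-15) + 26885)*13881 = (-1080 + 26885)*13881 = 25805*13881 = 358199205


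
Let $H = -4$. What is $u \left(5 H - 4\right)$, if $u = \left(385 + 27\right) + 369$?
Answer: $-18744$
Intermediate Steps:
$u = 781$ ($u = 412 + 369 = 781$)
$u \left(5 H - 4\right) = 781 \left(5 \left(-4\right) - 4\right) = 781 \left(-20 - 4\right) = 781 \left(-24\right) = -18744$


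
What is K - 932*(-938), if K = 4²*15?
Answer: 874456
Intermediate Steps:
K = 240 (K = 16*15 = 240)
K - 932*(-938) = 240 - 932*(-938) = 240 + 874216 = 874456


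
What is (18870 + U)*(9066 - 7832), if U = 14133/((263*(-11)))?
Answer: 67347742818/2893 ≈ 2.3280e+7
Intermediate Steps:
U = -14133/2893 (U = 14133/(-2893) = 14133*(-1/2893) = -14133/2893 ≈ -4.8852)
(18870 + U)*(9066 - 7832) = (18870 - 14133/2893)*(9066 - 7832) = (54576777/2893)*1234 = 67347742818/2893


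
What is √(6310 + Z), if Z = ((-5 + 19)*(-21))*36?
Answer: I*√4274 ≈ 65.376*I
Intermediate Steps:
Z = -10584 (Z = (14*(-21))*36 = -294*36 = -10584)
√(6310 + Z) = √(6310 - 10584) = √(-4274) = I*√4274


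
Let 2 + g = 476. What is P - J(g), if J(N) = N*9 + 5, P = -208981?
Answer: -213252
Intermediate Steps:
g = 474 (g = -2 + 476 = 474)
J(N) = 5 + 9*N (J(N) = 9*N + 5 = 5 + 9*N)
P - J(g) = -208981 - (5 + 9*474) = -208981 - (5 + 4266) = -208981 - 1*4271 = -208981 - 4271 = -213252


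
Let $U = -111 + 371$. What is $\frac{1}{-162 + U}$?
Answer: $\frac{1}{98} \approx 0.010204$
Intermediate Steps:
$U = 260$
$\frac{1}{-162 + U} = \frac{1}{-162 + 260} = \frac{1}{98}$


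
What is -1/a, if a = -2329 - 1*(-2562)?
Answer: -1/233 ≈ -0.0042918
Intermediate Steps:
a = 233 (a = -2329 + 2562 = 233)
-1/a = -1/233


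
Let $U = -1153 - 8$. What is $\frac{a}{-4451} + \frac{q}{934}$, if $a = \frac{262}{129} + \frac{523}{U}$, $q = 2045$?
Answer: $\frac{10566050605}{4826548674} \approx 2.1892$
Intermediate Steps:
$U = -1161$
$a = \frac{1835}{1161}$ ($a = \frac{262}{129} + \frac{523}{-1161} = 262 \cdot \frac{1}{129} + 523 \left(- \frac{1}{1161}\right) = \frac{262}{129} - \frac{523}{1161} = \frac{1835}{1161} \approx 1.5805$)
$\frac{a}{-4451} + \frac{q}{934} = \frac{1835}{1161 \left(-4451\right)} + \frac{2045}{934} = \frac{1835}{1161} \left(- \frac{1}{4451}\right) + 2045 \cdot \frac{1}{934} = - \frac{1835}{5167611} + \frac{2045}{934} = \frac{10566050605}{4826548674}$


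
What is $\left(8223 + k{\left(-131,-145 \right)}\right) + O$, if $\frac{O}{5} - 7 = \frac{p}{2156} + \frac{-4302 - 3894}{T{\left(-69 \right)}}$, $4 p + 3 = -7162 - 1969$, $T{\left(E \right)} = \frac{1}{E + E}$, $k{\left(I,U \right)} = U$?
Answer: $\frac{24420355301}{4312} \approx 5.6633 \cdot 10^{6}$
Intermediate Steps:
$T{\left(E \right)} = \frac{1}{2 E}$
$p = - \frac{4567}{2}$ ($p = - \frac{3}{4} + \frac{-7162 - 1969}{4} = - \frac{3}{4} + \frac{1}{4} \left(-9131\right) = - \frac{3}{4} - \frac{9131}{4} = - \frac{4567}{2} \approx -2283.5$)
$O = \frac{24385522965}{4312}$ ($O = 35 + 5 \left(- \frac{4567}{2 \cdot 2156} + \frac{-4302 - 3894}{\frac{1}{2} \frac{1}{-69}}\right) = 35 + 5 \left(\left(- \frac{4567}{2}\right) \frac{1}{2156} + \frac{-4302 - 3894}{\frac{1}{2} \left(- \frac{1}{69}\right)}\right) = 35 + 5 \left(- \frac{4567}{4312} - \frac{8196}{- \frac{1}{138}}\right) = 35 + 5 \left(- \frac{4567}{4312} - -1131048\right) = 35 + 5 \left(- \frac{4567}{4312} + 1131048\right) = 35 + 5 \cdot \frac{4877074409}{4312} = 35 + \frac{24385372045}{4312} = \frac{24385522965}{4312} \approx 5.6553 \cdot 10^{6}$)
$\left(8223 + k{\left(-131,-145 \right)}\right) + O = \left(8223 - 145\right) + \frac{24385522965}{4312} = 8078 + \frac{24385522965}{4312} = \frac{24420355301}{4312}$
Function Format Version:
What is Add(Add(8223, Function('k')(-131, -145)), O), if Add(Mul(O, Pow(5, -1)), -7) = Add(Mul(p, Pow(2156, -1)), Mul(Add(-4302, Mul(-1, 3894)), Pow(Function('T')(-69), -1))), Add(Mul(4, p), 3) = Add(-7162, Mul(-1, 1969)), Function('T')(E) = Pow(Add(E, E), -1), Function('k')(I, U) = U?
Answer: Rational(24420355301, 4312) ≈ 5.6633e+6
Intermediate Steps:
Function('T')(E) = Mul(Rational(1, 2), Pow(E, -1)) (Function('T')(E) = Pow(Mul(2, E), -1) = Mul(Rational(1, 2), Pow(E, -1)))
p = Rational(-4567, 2) (p = Add(Rational(-3, 4), Mul(Rational(1, 4), Add(-7162, Mul(-1, 1969)))) = Add(Rational(-3, 4), Mul(Rational(1, 4), Add(-7162, -1969))) = Add(Rational(-3, 4), Mul(Rational(1, 4), -9131)) = Add(Rational(-3, 4), Rational(-9131, 4)) = Rational(-4567, 2) ≈ -2283.5)
O = Rational(24385522965, 4312) (O = Add(35, Mul(5, Add(Mul(Rational(-4567, 2), Pow(2156, -1)), Mul(Add(-4302, Mul(-1, 3894)), Pow(Mul(Rational(1, 2), Pow(-69, -1)), -1))))) = Add(35, Mul(5, Add(Mul(Rational(-4567, 2), Rational(1, 2156)), Mul(Add(-4302, -3894), Pow(Mul(Rational(1, 2), Rational(-1, 69)), -1))))) = Add(35, Mul(5, Add(Rational(-4567, 4312), Mul(-8196, Pow(Rational(-1, 138), -1))))) = Add(35, Mul(5, Add(Rational(-4567, 4312), Mul(-8196, -138)))) = Add(35, Mul(5, Add(Rational(-4567, 4312), 1131048))) = Add(35, Mul(5, Rational(4877074409, 4312))) = Add(35, Rational(24385372045, 4312)) = Rational(24385522965, 4312) ≈ 5.6553e+6)
Add(Add(8223, Function('k')(-131, -145)), O) = Add(Add(8223, -145), Rational(24385522965, 4312)) = Add(8078, Rational(24385522965, 4312)) = Rational(24420355301, 4312)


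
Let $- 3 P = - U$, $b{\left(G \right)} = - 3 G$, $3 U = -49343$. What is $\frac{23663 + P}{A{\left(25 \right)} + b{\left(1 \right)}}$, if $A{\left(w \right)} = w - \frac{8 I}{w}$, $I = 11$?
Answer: $\frac{2045300}{2079} \approx 983.79$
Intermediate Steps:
$U = - \frac{49343}{3}$ ($U = \frac{1}{3} \left(-49343\right) = - \frac{49343}{3} \approx -16448.0$)
$A{\left(w \right)} = w - \frac{88}{w}$ ($A{\left(w \right)} = w - \frac{8 \cdot 11}{w} = w - \frac{88}{w}$)
$P = - \frac{49343}{9}$ ($P = - \frac{\left(-1\right) \left(- \frac{49343}{3}\right)}{3} = \left(- \frac{1}{3}\right) \frac{49343}{3} = - \frac{49343}{9} \approx -5482.6$)
$\frac{23663 + P}{A{\left(25 \right)} + b{\left(1 \right)}} = \frac{23663 - \frac{49343}{9}}{\left(25 - \frac{88}{25}\right) - 3} = \frac{163624}{9 \left(\left(25 - \frac{88}{25}\right) - 3\right)} = \frac{163624}{9 \left(\frac{537}{25} - 3\right)} = \frac{163624}{9 \cdot \frac{462}{25}} = \frac{163624}{9} \cdot \frac{25}{462} = \frac{2045300}{2079}$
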